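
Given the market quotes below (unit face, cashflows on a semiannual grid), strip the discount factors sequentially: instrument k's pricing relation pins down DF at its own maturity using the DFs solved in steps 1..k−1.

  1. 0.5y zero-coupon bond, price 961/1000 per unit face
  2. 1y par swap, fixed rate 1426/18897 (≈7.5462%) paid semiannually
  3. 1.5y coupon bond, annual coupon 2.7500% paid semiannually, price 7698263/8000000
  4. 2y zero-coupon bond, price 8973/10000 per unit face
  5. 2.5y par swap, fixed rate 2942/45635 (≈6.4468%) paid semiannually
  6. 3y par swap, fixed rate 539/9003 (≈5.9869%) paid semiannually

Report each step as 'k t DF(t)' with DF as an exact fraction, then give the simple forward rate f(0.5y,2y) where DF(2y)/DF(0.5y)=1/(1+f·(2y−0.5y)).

step 1 [0.5y] zero: DF = P = 961/1000 ≈ 0.961000
step 2 [1y] swap r/2=713/18897: DF=(1 − 713/18897·(0.961000))/(1+713/18897) = 9287/10000 ≈ 0.928700
step 3 [1.5y] bond c/2=11/800: DF=(7698263/8000000 − 11/800·(0.961000+0.928700))/(1+11/800) = 2309/2500 ≈ 0.923600
step 4 [2y] zero: DF = P = 8973/10000 ≈ 0.897300
step 5 [2.5y] swap r/2=1471/45635: DF=(1 − 1471/45635·(0.961000+0.928700+0.923600+0.897300))/(1+1471/45635) = 8529/10000 ≈ 0.852900
step 6 [3y] swap r/2=539/18006: DF=(1 − 539/18006·(0.961000+0.928700+0.923600+0.897300+0.852900))/(1+539/18006) = 8383/10000 ≈ 0.838300

1 1/2 961/1000
2 1 9287/10000
3 3/2 2309/2500
4 2 8973/10000
5 5/2 8529/10000
6 3 8383/10000
f(0.5y,2y) = ((961/1000)/(8973/10000) − 1)/(3/2) = 1274/26919 ≈ 4.7327%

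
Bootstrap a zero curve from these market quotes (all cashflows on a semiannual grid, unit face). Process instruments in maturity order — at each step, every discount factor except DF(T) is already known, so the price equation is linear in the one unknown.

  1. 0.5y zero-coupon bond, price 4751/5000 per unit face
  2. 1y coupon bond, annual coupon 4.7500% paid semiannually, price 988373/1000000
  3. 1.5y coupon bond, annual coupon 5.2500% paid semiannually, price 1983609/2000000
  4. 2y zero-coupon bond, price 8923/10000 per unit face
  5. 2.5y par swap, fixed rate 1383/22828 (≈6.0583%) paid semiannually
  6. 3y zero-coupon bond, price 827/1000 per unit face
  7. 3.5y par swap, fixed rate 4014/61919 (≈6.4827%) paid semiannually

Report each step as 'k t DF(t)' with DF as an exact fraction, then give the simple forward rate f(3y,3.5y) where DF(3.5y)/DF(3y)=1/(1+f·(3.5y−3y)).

step 1 [0.5y] zero: DF = P = 4751/5000 ≈ 0.950200
step 2 [1y] bond c/2=19/800: DF=(988373/1000000 − 19/800·(0.950200))/(1+19/800) = 4717/5000 ≈ 0.943400
step 3 [1.5y] bond c/2=21/800: DF=(1983609/2000000 − 21/800·(0.950200+0.943400))/(1+21/800) = 459/500 ≈ 0.918000
step 4 [2y] zero: DF = P = 8923/10000 ≈ 0.892300
step 5 [2.5y] swap r/2=1383/45656: DF=(1 − 1383/45656·(0.950200+0.943400+0.918000+0.892300))/(1+1383/45656) = 8617/10000 ≈ 0.861700
step 6 [3y] zero: DF = P = 827/1000 ≈ 0.827000
step 7 [3.5y] swap r/2=2007/61919: DF=(1 − 2007/61919·(0.950200+0.943400+0.918000+0.892300+0.861700+0.827000))/(1+2007/61919) = 7993/10000 ≈ 0.799300

1 1/2 4751/5000
2 1 4717/5000
3 3/2 459/500
4 2 8923/10000
5 5/2 8617/10000
6 3 827/1000
7 7/2 7993/10000
f(3y,3.5y) = ((827/1000)/(7993/10000) − 1)/(1/2) = 554/7993 ≈ 6.9311%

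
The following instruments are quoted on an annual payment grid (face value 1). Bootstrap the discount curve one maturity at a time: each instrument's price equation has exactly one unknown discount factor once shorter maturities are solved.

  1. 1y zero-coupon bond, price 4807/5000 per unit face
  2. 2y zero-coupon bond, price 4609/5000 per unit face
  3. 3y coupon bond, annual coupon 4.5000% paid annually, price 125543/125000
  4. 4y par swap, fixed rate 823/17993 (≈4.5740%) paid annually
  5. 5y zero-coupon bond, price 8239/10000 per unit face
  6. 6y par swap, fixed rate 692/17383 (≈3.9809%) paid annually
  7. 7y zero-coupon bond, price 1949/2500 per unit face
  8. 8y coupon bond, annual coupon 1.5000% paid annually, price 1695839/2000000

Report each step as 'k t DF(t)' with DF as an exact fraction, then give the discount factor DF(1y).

1 1 4807/5000
2 2 4609/5000
3 3 22/25
4 4 4177/5000
5 5 8239/10000
6 6 1981/2500
7 7 1949/2500
8 8 1867/2500
DF(1y) = 4807/5000 ≈ 0.961400

step 1 [1y] zero: DF = P = 4807/5000 ≈ 0.961400
step 2 [2y] zero: DF = P = 4609/5000 ≈ 0.921800
step 3 [3y] bond c/1=9/200: DF=(125543/125000 − 9/200·(0.961400+0.921800))/(1+9/200) = 22/25 ≈ 0.880000
step 4 [4y] swap r/1=823/17993: DF=(1 − 823/17993·(0.961400+0.921800+0.880000))/(1+823/17993) = 4177/5000 ≈ 0.835400
step 5 [5y] zero: DF = P = 8239/10000 ≈ 0.823900
step 6 [6y] swap r/1=692/17383: DF=(1 − 692/17383·(0.961400+0.921800+0.880000+0.835400+0.823900))/(1+692/17383) = 1981/2500 ≈ 0.792400
step 7 [7y] zero: DF = P = 1949/2500 ≈ 0.779600
step 8 [8y] bond c/1=3/200: DF=(1695839/2000000 − 3/200·(0.961400+0.921800+0.880000+0.835400+0.823900+0.792400+0.779600))/(1+3/200) = 1867/2500 ≈ 0.746800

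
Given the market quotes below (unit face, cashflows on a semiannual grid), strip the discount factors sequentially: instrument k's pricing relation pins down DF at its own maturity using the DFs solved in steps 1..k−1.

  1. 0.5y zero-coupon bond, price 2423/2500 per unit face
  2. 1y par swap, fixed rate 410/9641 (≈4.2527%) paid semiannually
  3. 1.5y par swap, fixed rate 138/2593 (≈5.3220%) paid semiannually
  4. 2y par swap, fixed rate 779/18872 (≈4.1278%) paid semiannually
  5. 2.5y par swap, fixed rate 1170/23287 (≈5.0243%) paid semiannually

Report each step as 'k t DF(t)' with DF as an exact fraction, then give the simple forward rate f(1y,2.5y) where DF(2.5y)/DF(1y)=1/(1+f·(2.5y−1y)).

step 1 [0.5y] zero: DF = P = 2423/2500 ≈ 0.969200
step 2 [1y] swap r/2=205/9641: DF=(1 − 205/9641·(0.969200))/(1+205/9641) = 959/1000 ≈ 0.959000
step 3 [1.5y] swap r/2=69/2593: DF=(1 − 69/2593·(0.969200+0.959000))/(1+69/2593) = 9241/10000 ≈ 0.924100
step 4 [2y] swap r/2=779/37744: DF=(1 − 779/37744·(0.969200+0.959000+0.924100))/(1+779/37744) = 9221/10000 ≈ 0.922100
step 5 [2.5y] swap r/2=585/23287: DF=(1 − 585/23287·(0.969200+0.959000+0.924100+0.922100))/(1+585/23287) = 883/1000 ≈ 0.883000

1 1/2 2423/2500
2 1 959/1000
3 3/2 9241/10000
4 2 9221/10000
5 5/2 883/1000
f(1y,2.5y) = ((959/1000)/(883/1000) − 1)/(3/2) = 152/2649 ≈ 5.7380%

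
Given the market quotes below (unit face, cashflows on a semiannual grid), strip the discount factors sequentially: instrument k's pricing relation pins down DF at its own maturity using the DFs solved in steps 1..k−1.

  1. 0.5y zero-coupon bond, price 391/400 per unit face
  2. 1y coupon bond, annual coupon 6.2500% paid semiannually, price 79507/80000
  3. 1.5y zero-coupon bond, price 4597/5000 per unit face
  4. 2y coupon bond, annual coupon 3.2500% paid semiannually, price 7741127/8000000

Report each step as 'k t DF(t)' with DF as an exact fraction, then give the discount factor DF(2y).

1 1/2 391/400
2 1 9341/10000
3 3/2 4597/5000
4 2 9069/10000
DF(2y) = 9069/10000 ≈ 0.906900

step 1 [0.5y] zero: DF = P = 391/400 ≈ 0.977500
step 2 [1y] bond c/2=1/32: DF=(79507/80000 − 1/32·(0.977500))/(1+1/32) = 9341/10000 ≈ 0.934100
step 3 [1.5y] zero: DF = P = 4597/5000 ≈ 0.919400
step 4 [2y] bond c/2=13/800: DF=(7741127/8000000 − 13/800·(0.977500+0.934100+0.919400))/(1+13/800) = 9069/10000 ≈ 0.906900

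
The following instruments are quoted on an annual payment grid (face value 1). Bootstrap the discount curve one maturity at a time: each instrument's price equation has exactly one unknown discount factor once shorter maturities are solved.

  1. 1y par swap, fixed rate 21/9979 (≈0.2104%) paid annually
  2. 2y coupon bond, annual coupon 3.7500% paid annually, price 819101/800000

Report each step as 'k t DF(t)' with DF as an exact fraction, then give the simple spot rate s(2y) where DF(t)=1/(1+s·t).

1 1 9979/10000
2 2 2377/2500
s(2y) = (1/(2377/2500) − 1)/(2) = 123/4754 ≈ 2.5873%

step 1 [1y] swap r/1=21/9979: DF=(1 − 21/9979·(0))/(1+21/9979) = 9979/10000 ≈ 0.997900
step 2 [2y] bond c/1=3/80: DF=(819101/800000 − 3/80·(0.997900))/(1+3/80) = 2377/2500 ≈ 0.950800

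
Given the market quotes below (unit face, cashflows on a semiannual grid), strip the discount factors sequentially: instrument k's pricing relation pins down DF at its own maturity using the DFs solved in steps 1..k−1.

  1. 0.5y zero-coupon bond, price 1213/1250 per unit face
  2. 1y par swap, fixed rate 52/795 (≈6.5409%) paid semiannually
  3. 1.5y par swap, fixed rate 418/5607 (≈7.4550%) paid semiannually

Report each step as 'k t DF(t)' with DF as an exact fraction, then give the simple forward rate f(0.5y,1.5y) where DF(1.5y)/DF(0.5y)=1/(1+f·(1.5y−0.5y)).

1 1/2 1213/1250
2 1 586/625
3 3/2 1791/2000
f(0.5y,1.5y) = ((1213/1250)/(1791/2000) − 1)/(1) = 749/8955 ≈ 8.3640%

step 1 [0.5y] zero: DF = P = 1213/1250 ≈ 0.970400
step 2 [1y] swap r/2=26/795: DF=(1 − 26/795·(0.970400))/(1+26/795) = 586/625 ≈ 0.937600
step 3 [1.5y] swap r/2=209/5607: DF=(1 − 209/5607·(0.970400+0.937600))/(1+209/5607) = 1791/2000 ≈ 0.895500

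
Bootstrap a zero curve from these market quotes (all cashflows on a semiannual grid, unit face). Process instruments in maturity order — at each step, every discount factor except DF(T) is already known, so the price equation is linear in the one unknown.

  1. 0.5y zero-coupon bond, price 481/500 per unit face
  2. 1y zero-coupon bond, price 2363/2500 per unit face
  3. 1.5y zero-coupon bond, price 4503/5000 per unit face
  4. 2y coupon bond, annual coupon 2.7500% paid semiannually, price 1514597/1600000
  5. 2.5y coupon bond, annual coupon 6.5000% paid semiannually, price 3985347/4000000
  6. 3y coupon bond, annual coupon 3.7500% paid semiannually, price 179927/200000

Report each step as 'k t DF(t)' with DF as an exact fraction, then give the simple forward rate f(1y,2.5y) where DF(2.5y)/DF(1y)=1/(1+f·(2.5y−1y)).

1 1/2 481/500
2 1 2363/2500
3 3/2 4503/5000
4 2 8957/10000
5 5/2 2121/2500
6 3 7993/10000
f(1y,2.5y) = ((2363/2500)/(2121/2500) − 1)/(3/2) = 484/6363 ≈ 7.6065%

step 1 [0.5y] zero: DF = P = 481/500 ≈ 0.962000
step 2 [1y] zero: DF = P = 2363/2500 ≈ 0.945200
step 3 [1.5y] zero: DF = P = 4503/5000 ≈ 0.900600
step 4 [2y] bond c/2=11/800: DF=(1514597/1600000 − 11/800·(0.962000+0.945200+0.900600))/(1+11/800) = 8957/10000 ≈ 0.895700
step 5 [2.5y] bond c/2=13/400: DF=(3985347/4000000 − 13/400·(0.962000+0.945200+0.900600+0.895700))/(1+13/400) = 2121/2500 ≈ 0.848400
step 6 [3y] bond c/2=3/160: DF=(179927/200000 − 3/160·(0.962000+0.945200+0.900600+0.895700+0.848400))/(1+3/160) = 7993/10000 ≈ 0.799300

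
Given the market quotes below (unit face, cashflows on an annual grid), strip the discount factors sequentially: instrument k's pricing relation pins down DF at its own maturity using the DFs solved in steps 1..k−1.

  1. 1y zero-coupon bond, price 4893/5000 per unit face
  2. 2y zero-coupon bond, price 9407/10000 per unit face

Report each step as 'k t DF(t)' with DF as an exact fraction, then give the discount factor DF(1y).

step 1 [1y] zero: DF = P = 4893/5000 ≈ 0.978600
step 2 [2y] zero: DF = P = 9407/10000 ≈ 0.940700

1 1 4893/5000
2 2 9407/10000
DF(1y) = 4893/5000 ≈ 0.978600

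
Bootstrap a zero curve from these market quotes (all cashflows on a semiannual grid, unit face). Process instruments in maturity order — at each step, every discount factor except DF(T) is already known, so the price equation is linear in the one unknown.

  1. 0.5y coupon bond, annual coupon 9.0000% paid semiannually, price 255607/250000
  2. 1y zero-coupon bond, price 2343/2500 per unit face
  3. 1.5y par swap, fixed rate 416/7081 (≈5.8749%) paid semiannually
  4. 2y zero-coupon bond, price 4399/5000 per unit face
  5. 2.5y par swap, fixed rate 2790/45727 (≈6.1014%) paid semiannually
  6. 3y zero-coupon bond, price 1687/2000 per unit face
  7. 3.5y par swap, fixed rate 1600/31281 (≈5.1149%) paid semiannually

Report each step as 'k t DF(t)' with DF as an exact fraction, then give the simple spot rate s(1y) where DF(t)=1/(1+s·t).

1 1/2 1223/1250
2 1 2343/2500
3 3/2 573/625
4 2 4399/5000
5 5/2 1721/2000
6 3 1687/2000
7 7/2 21/25
s(1y) = (1/(2343/2500) − 1)/(1) = 157/2343 ≈ 6.7008%

step 1 [0.5y] bond c/2=9/200: DF=(255607/250000 − 9/200·(0))/(1+9/200) = 1223/1250 ≈ 0.978400
step 2 [1y] zero: DF = P = 2343/2500 ≈ 0.937200
step 3 [1.5y] swap r/2=208/7081: DF=(1 − 208/7081·(0.978400+0.937200))/(1+208/7081) = 573/625 ≈ 0.916800
step 4 [2y] zero: DF = P = 4399/5000 ≈ 0.879800
step 5 [2.5y] swap r/2=1395/45727: DF=(1 − 1395/45727·(0.978400+0.937200+0.916800+0.879800))/(1+1395/45727) = 1721/2000 ≈ 0.860500
step 6 [3y] zero: DF = P = 1687/2000 ≈ 0.843500
step 7 [3.5y] swap r/2=800/31281: DF=(1 − 800/31281·(0.978400+0.937200+0.916800+0.879800+0.860500+0.843500))/(1+800/31281) = 21/25 ≈ 0.840000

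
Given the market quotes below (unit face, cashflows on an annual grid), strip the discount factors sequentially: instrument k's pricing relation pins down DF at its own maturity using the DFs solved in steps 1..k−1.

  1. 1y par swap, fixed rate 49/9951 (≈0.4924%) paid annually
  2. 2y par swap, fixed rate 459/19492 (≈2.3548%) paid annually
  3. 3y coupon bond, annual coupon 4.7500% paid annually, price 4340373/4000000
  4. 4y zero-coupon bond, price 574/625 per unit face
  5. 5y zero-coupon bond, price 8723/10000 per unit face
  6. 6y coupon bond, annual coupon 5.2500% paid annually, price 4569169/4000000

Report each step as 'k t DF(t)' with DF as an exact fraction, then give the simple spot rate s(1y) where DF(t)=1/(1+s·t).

1 1 9951/10000
2 2 9541/10000
3 3 379/400
4 4 574/625
5 5 8723/10000
6 6 1703/2000
s(1y) = (1/(9951/10000) − 1)/(1) = 49/9951 ≈ 0.4924%

step 1 [1y] swap r/1=49/9951: DF=(1 − 49/9951·(0))/(1+49/9951) = 9951/10000 ≈ 0.995100
step 2 [2y] swap r/1=459/19492: DF=(1 − 459/19492·(0.995100))/(1+459/19492) = 9541/10000 ≈ 0.954100
step 3 [3y] bond c/1=19/400: DF=(4340373/4000000 − 19/400·(0.995100+0.954100))/(1+19/400) = 379/400 ≈ 0.947500
step 4 [4y] zero: DF = P = 574/625 ≈ 0.918400
step 5 [5y] zero: DF = P = 8723/10000 ≈ 0.872300
step 6 [6y] bond c/1=21/400: DF=(4569169/4000000 − 21/400·(0.995100+0.954100+0.947500+0.918400+0.872300))/(1+21/400) = 1703/2000 ≈ 0.851500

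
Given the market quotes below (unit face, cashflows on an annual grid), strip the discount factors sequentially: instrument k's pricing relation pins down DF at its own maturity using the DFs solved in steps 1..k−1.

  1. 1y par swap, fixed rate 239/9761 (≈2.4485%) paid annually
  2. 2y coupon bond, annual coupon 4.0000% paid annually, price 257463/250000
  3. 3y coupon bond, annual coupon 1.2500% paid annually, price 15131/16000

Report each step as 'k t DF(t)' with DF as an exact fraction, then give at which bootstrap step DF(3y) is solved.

step 1 [1y] swap r/1=239/9761: DF=(1 − 239/9761·(0))/(1+239/9761) = 9761/10000 ≈ 0.976100
step 2 [2y] bond c/1=1/25: DF=(257463/250000 − 1/25·(0.976100))/(1+1/25) = 9527/10000 ≈ 0.952700
step 3 [3y] bond c/1=1/80: DF=(15131/16000 − 1/80·(0.976100+0.952700))/(1+1/80) = 4551/5000 ≈ 0.910200

1 1 9761/10000
2 2 9527/10000
3 3 4551/5000
DF(3y) is solved at step 3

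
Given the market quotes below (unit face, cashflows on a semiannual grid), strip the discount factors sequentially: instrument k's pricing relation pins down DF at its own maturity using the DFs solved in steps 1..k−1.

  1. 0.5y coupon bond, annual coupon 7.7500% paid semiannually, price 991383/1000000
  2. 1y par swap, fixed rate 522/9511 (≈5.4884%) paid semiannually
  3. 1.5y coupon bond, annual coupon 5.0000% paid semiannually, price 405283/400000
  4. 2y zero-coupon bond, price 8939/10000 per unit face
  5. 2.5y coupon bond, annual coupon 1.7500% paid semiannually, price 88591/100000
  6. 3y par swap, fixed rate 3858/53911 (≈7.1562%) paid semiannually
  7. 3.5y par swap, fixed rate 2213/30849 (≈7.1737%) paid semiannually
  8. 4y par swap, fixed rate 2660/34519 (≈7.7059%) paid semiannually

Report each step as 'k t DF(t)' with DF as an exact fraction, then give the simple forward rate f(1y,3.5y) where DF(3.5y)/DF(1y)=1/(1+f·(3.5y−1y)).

step 1 [0.5y] bond c/2=31/800: DF=(991383/1000000 − 31/800·(0))/(1+31/800) = 1193/1250 ≈ 0.954400
step 2 [1y] swap r/2=261/9511: DF=(1 − 261/9511·(0.954400))/(1+261/9511) = 4739/5000 ≈ 0.947800
step 3 [1.5y] bond c/2=1/40: DF=(405283/400000 − 1/40·(0.954400+0.947800))/(1+1/40) = 9421/10000 ≈ 0.942100
step 4 [2y] zero: DF = P = 8939/10000 ≈ 0.893900
step 5 [2.5y] bond c/2=7/800: DF=(88591/100000 − 7/800·(0.954400+0.947800+0.942100+0.893900))/(1+7/800) = 4229/5000 ≈ 0.845800
step 6 [3y] swap r/2=1929/53911: DF=(1 − 1929/53911·(0.954400+0.947800+0.942100+0.893900+0.845800))/(1+1929/53911) = 8071/10000 ≈ 0.807100
step 7 [3.5y] swap r/2=2213/61698: DF=(1 − 2213/61698·(0.954400+0.947800+0.942100+0.893900+0.845800+0.807100))/(1+2213/61698) = 7787/10000 ≈ 0.778700
step 8 [4y] swap r/2=1330/34519: DF=(1 − 1330/34519·(0.954400+0.947800+0.942100+0.893900+0.845800+0.807100+0.778700))/(1+1330/34519) = 367/500 ≈ 0.734000

1 1/2 1193/1250
2 1 4739/5000
3 3/2 9421/10000
4 2 8939/10000
5 5/2 4229/5000
6 3 8071/10000
7 7/2 7787/10000
8 4 367/500
f(1y,3.5y) = ((4739/5000)/(7787/10000) − 1)/(5/2) = 3382/38935 ≈ 8.6863%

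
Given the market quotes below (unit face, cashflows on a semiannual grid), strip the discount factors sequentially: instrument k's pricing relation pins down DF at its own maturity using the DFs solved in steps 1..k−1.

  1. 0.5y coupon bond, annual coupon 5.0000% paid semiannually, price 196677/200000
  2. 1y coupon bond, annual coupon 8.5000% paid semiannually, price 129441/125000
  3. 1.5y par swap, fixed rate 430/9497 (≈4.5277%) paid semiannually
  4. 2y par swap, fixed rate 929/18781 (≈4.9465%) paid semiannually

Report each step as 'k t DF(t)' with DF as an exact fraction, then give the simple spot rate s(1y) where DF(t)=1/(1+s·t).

step 1 [0.5y] bond c/2=1/40: DF=(196677/200000 − 1/40·(0))/(1+1/40) = 4797/5000 ≈ 0.959400
step 2 [1y] bond c/2=17/400: DF=(129441/125000 − 17/400·(0.959400))/(1+17/400) = 4771/5000 ≈ 0.954200
step 3 [1.5y] swap r/2=215/9497: DF=(1 − 215/9497·(0.959400+0.954200))/(1+215/9497) = 1871/2000 ≈ 0.935500
step 4 [2y] swap r/2=929/37562: DF=(1 − 929/37562·(0.959400+0.954200+0.935500))/(1+929/37562) = 9071/10000 ≈ 0.907100

1 1/2 4797/5000
2 1 4771/5000
3 3/2 1871/2000
4 2 9071/10000
s(1y) = (1/(4771/5000) − 1)/(1) = 229/4771 ≈ 4.7998%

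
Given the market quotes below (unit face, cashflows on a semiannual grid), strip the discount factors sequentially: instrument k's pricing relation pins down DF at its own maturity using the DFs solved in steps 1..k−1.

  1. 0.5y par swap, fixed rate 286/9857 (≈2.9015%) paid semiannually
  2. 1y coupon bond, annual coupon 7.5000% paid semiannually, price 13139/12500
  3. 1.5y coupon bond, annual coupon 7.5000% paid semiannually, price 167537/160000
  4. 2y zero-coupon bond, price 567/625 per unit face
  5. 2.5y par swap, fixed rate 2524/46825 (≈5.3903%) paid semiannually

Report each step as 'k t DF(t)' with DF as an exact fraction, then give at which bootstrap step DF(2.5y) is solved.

step 1 [0.5y] swap r/2=143/9857: DF=(1 − 143/9857·(0))/(1+143/9857) = 9857/10000 ≈ 0.985700
step 2 [1y] bond c/2=3/80: DF=(13139/12500 − 3/80·(0.985700))/(1+3/80) = 391/400 ≈ 0.977500
step 3 [1.5y] bond c/2=3/80: DF=(167537/160000 − 3/80·(0.985700+0.977500))/(1+3/80) = 9383/10000 ≈ 0.938300
step 4 [2y] zero: DF = P = 567/625 ≈ 0.907200
step 5 [2.5y] swap r/2=1262/46825: DF=(1 − 1262/46825·(0.985700+0.977500+0.938300+0.907200))/(1+1262/46825) = 4369/5000 ≈ 0.873800

1 1/2 9857/10000
2 1 391/400
3 3/2 9383/10000
4 2 567/625
5 5/2 4369/5000
DF(2.5y) is solved at step 5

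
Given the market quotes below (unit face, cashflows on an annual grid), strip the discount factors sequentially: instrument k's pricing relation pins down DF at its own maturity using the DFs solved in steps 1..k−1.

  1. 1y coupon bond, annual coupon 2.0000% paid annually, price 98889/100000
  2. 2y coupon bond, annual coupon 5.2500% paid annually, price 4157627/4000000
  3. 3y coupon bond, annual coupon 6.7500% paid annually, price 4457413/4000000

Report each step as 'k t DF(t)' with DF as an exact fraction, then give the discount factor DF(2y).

1 1 1939/2000
2 2 587/625
3 3 577/625
DF(2y) = 587/625 ≈ 0.939200

step 1 [1y] bond c/1=1/50: DF=(98889/100000 − 1/50·(0))/(1+1/50) = 1939/2000 ≈ 0.969500
step 2 [2y] bond c/1=21/400: DF=(4157627/4000000 − 21/400·(0.969500))/(1+21/400) = 587/625 ≈ 0.939200
step 3 [3y] bond c/1=27/400: DF=(4457413/4000000 − 27/400·(0.969500+0.939200))/(1+27/400) = 577/625 ≈ 0.923200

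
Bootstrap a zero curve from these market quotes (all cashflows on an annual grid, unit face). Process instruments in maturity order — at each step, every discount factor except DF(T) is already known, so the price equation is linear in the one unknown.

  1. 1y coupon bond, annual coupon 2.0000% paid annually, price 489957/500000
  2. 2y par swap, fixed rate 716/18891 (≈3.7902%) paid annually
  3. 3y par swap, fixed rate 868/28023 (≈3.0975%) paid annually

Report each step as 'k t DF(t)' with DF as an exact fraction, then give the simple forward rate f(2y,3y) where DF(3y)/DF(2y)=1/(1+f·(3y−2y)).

step 1 [1y] bond c/1=1/50: DF=(489957/500000 − 1/50·(0))/(1+1/50) = 9607/10000 ≈ 0.960700
step 2 [2y] swap r/1=716/18891: DF=(1 − 716/18891·(0.960700))/(1+716/18891) = 2321/2500 ≈ 0.928400
step 3 [3y] swap r/1=868/28023: DF=(1 − 868/28023·(0.960700+0.928400))/(1+868/28023) = 2283/2500 ≈ 0.913200

1 1 9607/10000
2 2 2321/2500
3 3 2283/2500
f(2y,3y) = ((2321/2500)/(2283/2500) − 1)/(1) = 38/2283 ≈ 1.6645%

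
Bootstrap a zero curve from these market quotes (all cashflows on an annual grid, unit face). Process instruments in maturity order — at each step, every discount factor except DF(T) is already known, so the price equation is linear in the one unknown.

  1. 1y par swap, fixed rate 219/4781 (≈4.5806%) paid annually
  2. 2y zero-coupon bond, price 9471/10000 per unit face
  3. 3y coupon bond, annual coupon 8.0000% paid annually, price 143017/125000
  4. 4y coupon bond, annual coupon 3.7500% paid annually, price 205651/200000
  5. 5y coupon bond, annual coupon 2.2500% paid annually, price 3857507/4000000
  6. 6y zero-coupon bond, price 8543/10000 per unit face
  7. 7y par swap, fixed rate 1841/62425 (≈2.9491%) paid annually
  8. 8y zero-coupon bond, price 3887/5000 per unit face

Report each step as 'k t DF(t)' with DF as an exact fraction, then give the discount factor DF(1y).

step 1 [1y] swap r/1=219/4781: DF=(1 − 219/4781·(0))/(1+219/4781) = 4781/5000 ≈ 0.956200
step 2 [2y] zero: DF = P = 9471/10000 ≈ 0.947100
step 3 [3y] bond c/1=2/25: DF=(143017/125000 − 2/25·(0.956200+0.947100))/(1+2/25) = 574/625 ≈ 0.918400
step 4 [4y] bond c/1=3/80: DF=(205651/200000 − 3/80·(0.956200+0.947100+0.918400))/(1+3/80) = 8891/10000 ≈ 0.889100
step 5 [5y] bond c/1=9/400: DF=(3857507/4000000 − 9/400·(0.956200+0.947100+0.918400+0.889100))/(1+9/400) = 1723/2000 ≈ 0.861500
step 6 [6y] zero: DF = P = 8543/10000 ≈ 0.854300
step 7 [7y] swap r/1=1841/62425: DF=(1 − 1841/62425·(0.956200+0.947100+0.918400+0.889100+0.861500+0.854300))/(1+1841/62425) = 8159/10000 ≈ 0.815900
step 8 [8y] zero: DF = P = 3887/5000 ≈ 0.777400

1 1 4781/5000
2 2 9471/10000
3 3 574/625
4 4 8891/10000
5 5 1723/2000
6 6 8543/10000
7 7 8159/10000
8 8 3887/5000
DF(1y) = 4781/5000 ≈ 0.956200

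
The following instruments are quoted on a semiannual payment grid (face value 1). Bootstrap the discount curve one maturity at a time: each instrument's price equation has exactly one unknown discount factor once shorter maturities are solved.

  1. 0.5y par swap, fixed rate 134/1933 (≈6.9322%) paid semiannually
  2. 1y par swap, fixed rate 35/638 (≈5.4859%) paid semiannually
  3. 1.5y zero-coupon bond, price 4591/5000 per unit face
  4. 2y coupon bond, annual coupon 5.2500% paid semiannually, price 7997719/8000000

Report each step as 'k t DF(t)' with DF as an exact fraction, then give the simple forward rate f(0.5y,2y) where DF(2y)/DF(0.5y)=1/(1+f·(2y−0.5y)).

step 1 [0.5y] swap r/2=67/1933: DF=(1 − 67/1933·(0))/(1+67/1933) = 1933/2000 ≈ 0.966500
step 2 [1y] swap r/2=35/1276: DF=(1 − 35/1276·(0.966500))/(1+35/1276) = 379/400 ≈ 0.947500
step 3 [1.5y] zero: DF = P = 4591/5000 ≈ 0.918200
step 4 [2y] bond c/2=21/800: DF=(7997719/8000000 − 21/800·(0.966500+0.947500+0.918200))/(1+21/800) = 9017/10000 ≈ 0.901700

1 1/2 1933/2000
2 1 379/400
3 3/2 4591/5000
4 2 9017/10000
f(0.5y,2y) = ((1933/2000)/(9017/10000) − 1)/(3/2) = 432/9017 ≈ 4.7910%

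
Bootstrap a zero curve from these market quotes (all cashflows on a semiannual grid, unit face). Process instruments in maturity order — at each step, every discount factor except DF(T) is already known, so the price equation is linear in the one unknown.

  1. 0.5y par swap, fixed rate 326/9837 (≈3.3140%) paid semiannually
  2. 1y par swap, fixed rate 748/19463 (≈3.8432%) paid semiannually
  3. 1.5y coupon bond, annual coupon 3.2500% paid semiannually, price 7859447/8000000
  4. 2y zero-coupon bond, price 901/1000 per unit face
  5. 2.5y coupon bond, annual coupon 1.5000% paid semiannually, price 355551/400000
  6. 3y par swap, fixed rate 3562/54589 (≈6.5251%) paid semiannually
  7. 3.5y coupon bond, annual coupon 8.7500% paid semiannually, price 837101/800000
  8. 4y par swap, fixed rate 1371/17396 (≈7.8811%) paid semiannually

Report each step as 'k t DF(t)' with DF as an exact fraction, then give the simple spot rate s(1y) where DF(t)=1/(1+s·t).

1 1/2 9837/10000
2 1 4813/5000
3 3/2 2339/2500
4 2 901/1000
5 5/2 8541/10000
6 3 8219/10000
7 7/2 7737/10000
8 4 3629/5000
s(1y) = (1/(4813/5000) − 1)/(1) = 187/4813 ≈ 3.8853%

step 1 [0.5y] swap r/2=163/9837: DF=(1 − 163/9837·(0))/(1+163/9837) = 9837/10000 ≈ 0.983700
step 2 [1y] swap r/2=374/19463: DF=(1 − 374/19463·(0.983700))/(1+374/19463) = 4813/5000 ≈ 0.962600
step 3 [1.5y] bond c/2=13/800: DF=(7859447/8000000 − 13/800·(0.983700+0.962600))/(1+13/800) = 2339/2500 ≈ 0.935600
step 4 [2y] zero: DF = P = 901/1000 ≈ 0.901000
step 5 [2.5y] bond c/2=3/400: DF=(355551/400000 − 3/400·(0.983700+0.962600+0.935600+0.901000))/(1+3/400) = 8541/10000 ≈ 0.854100
step 6 [3y] swap r/2=1781/54589: DF=(1 − 1781/54589·(0.983700+0.962600+0.935600+0.901000+0.854100))/(1+1781/54589) = 8219/10000 ≈ 0.821900
step 7 [3.5y] bond c/2=7/160: DF=(837101/800000 − 7/160·(0.983700+0.962600+0.935600+0.901000+0.854100+0.821900))/(1+7/160) = 7737/10000 ≈ 0.773700
step 8 [4y] swap r/2=1371/34792: DF=(1 − 1371/34792·(0.983700+0.962600+0.935600+0.901000+0.854100+0.821900+0.773700))/(1+1371/34792) = 3629/5000 ≈ 0.725800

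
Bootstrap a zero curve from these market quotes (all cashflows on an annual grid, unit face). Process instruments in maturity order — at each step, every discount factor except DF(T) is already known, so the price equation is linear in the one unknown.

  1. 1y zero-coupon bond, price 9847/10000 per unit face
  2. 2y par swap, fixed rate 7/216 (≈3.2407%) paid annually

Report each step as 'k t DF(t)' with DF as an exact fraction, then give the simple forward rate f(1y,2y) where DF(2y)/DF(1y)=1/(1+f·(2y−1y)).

step 1 [1y] zero: DF = P = 9847/10000 ≈ 0.984700
step 2 [2y] swap r/1=7/216: DF=(1 − 7/216·(0.984700))/(1+7/216) = 9377/10000 ≈ 0.937700

1 1 9847/10000
2 2 9377/10000
f(1y,2y) = ((9847/10000)/(9377/10000) − 1)/(1) = 470/9377 ≈ 5.0123%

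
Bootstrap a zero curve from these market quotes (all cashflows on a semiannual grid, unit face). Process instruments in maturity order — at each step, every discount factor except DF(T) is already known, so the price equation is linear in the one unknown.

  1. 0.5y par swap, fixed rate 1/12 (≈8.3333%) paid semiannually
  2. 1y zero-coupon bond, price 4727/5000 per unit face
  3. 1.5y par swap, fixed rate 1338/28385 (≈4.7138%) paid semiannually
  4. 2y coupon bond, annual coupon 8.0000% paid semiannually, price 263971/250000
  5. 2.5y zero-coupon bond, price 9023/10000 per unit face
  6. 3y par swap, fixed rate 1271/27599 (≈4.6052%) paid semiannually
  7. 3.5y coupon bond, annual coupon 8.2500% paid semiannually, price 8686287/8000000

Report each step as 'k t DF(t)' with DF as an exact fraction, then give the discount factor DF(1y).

1 1/2 24/25
2 1 4727/5000
3 3/2 9331/10000
4 2 9061/10000
5 5/2 9023/10000
6 3 8729/10000
7 7/2 8241/10000
DF(1y) = 4727/5000 ≈ 0.945400

step 1 [0.5y] swap r/2=1/24: DF=(1 − 1/24·(0))/(1+1/24) = 24/25 ≈ 0.960000
step 2 [1y] zero: DF = P = 4727/5000 ≈ 0.945400
step 3 [1.5y] swap r/2=669/28385: DF=(1 − 669/28385·(0.960000+0.945400))/(1+669/28385) = 9331/10000 ≈ 0.933100
step 4 [2y] bond c/2=1/25: DF=(263971/250000 − 1/25·(0.960000+0.945400+0.933100))/(1+1/25) = 9061/10000 ≈ 0.906100
step 5 [2.5y] zero: DF = P = 9023/10000 ≈ 0.902300
step 6 [3y] swap r/2=1271/55198: DF=(1 − 1271/55198·(0.960000+0.945400+0.933100+0.906100+0.902300))/(1+1271/55198) = 8729/10000 ≈ 0.872900
step 7 [3.5y] bond c/2=33/800: DF=(8686287/8000000 − 33/800·(0.960000+0.945400+0.933100+0.906100+0.902300+0.872900))/(1+33/800) = 8241/10000 ≈ 0.824100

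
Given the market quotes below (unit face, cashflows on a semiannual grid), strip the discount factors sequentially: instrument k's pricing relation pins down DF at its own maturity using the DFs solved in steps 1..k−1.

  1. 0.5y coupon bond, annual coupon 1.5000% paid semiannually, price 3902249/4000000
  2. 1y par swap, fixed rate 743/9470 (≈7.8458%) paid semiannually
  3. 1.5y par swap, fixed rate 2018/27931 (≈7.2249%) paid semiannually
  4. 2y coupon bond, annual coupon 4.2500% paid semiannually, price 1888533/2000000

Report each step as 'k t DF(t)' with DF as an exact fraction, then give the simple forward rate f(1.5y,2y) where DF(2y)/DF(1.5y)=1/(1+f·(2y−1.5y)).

step 1 [0.5y] bond c/2=3/400: DF=(3902249/4000000 − 3/400·(0))/(1+3/400) = 9683/10000 ≈ 0.968300
step 2 [1y] swap r/2=743/18940: DF=(1 − 743/18940·(0.968300))/(1+743/18940) = 9257/10000 ≈ 0.925700
step 3 [1.5y] swap r/2=1009/27931: DF=(1 − 1009/27931·(0.968300+0.925700))/(1+1009/27931) = 8991/10000 ≈ 0.899100
step 4 [2y] bond c/2=17/800: DF=(1888533/2000000 − 17/800·(0.968300+0.925700+0.899100))/(1+17/800) = 1733/2000 ≈ 0.866500

1 1/2 9683/10000
2 1 9257/10000
3 3/2 8991/10000
4 2 1733/2000
f(1.5y,2y) = ((8991/10000)/(1733/2000) − 1)/(1/2) = 652/8665 ≈ 7.5245%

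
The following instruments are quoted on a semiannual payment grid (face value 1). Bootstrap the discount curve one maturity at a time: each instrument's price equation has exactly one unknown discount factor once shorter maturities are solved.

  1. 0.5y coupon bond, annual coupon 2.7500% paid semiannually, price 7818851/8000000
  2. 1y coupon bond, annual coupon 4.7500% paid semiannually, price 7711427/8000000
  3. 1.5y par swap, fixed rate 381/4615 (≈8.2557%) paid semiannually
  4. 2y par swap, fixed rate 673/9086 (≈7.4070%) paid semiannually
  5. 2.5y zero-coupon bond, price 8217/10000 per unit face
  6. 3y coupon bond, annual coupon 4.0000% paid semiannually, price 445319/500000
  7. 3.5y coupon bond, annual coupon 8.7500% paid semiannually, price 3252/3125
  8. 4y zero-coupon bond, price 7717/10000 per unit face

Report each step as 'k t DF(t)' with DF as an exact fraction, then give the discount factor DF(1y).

step 1 [0.5y] bond c/2=11/800: DF=(7818851/8000000 − 11/800·(0))/(1+11/800) = 9641/10000 ≈ 0.964100
step 2 [1y] bond c/2=19/800: DF=(7711427/8000000 − 19/800·(0.964100))/(1+19/800) = 1149/1250 ≈ 0.919200
step 3 [1.5y] swap r/2=381/9230: DF=(1 − 381/9230·(0.964100+0.919200))/(1+381/9230) = 8857/10000 ≈ 0.885700
step 4 [2y] swap r/2=673/18172: DF=(1 − 673/18172·(0.964100+0.919200+0.885700))/(1+673/18172) = 4327/5000 ≈ 0.865400
step 5 [2.5y] zero: DF = P = 8217/10000 ≈ 0.821700
step 6 [3y] bond c/2=1/50: DF=(445319/500000 − 1/50·(0.964100+0.919200+0.885700+0.865400+0.821700))/(1+1/50) = 3929/5000 ≈ 0.785800
step 7 [3.5y] bond c/2=7/160: DF=(3252/3125 − 7/160·(0.964100+0.919200+0.885700+0.865400+0.821700+0.785800))/(1+7/160) = 7773/10000 ≈ 0.777300
step 8 [4y] zero: DF = P = 7717/10000 ≈ 0.771700

1 1/2 9641/10000
2 1 1149/1250
3 3/2 8857/10000
4 2 4327/5000
5 5/2 8217/10000
6 3 3929/5000
7 7/2 7773/10000
8 4 7717/10000
DF(1y) = 1149/1250 ≈ 0.919200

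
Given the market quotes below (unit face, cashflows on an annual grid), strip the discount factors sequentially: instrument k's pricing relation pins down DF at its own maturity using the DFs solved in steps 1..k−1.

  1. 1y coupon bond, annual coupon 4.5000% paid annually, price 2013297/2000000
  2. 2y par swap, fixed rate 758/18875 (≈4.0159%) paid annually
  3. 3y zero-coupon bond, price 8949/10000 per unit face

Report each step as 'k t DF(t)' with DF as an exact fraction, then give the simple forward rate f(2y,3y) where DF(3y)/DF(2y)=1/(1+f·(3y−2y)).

step 1 [1y] bond c/1=9/200: DF=(2013297/2000000 − 9/200·(0))/(1+9/200) = 9633/10000 ≈ 0.963300
step 2 [2y] swap r/1=758/18875: DF=(1 − 758/18875·(0.963300))/(1+758/18875) = 4621/5000 ≈ 0.924200
step 3 [3y] zero: DF = P = 8949/10000 ≈ 0.894900

1 1 9633/10000
2 2 4621/5000
3 3 8949/10000
f(2y,3y) = ((4621/5000)/(8949/10000) − 1)/(1) = 293/8949 ≈ 3.2741%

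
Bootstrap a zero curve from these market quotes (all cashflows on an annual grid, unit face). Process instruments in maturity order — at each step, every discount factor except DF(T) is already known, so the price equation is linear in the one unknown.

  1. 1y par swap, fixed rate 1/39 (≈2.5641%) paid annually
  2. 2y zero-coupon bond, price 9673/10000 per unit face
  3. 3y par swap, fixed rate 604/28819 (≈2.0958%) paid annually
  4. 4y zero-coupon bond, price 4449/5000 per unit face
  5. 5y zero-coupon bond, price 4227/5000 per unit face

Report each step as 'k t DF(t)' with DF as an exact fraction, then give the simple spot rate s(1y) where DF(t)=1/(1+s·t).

step 1 [1y] swap r/1=1/39: DF=(1 − 1/39·(0))/(1+1/39) = 39/40 ≈ 0.975000
step 2 [2y] zero: DF = P = 9673/10000 ≈ 0.967300
step 3 [3y] swap r/1=604/28819: DF=(1 − 604/28819·(0.975000+0.967300))/(1+604/28819) = 2349/2500 ≈ 0.939600
step 4 [4y] zero: DF = P = 4449/5000 ≈ 0.889800
step 5 [5y] zero: DF = P = 4227/5000 ≈ 0.845400

1 1 39/40
2 2 9673/10000
3 3 2349/2500
4 4 4449/5000
5 5 4227/5000
s(1y) = (1/(39/40) − 1)/(1) = 1/39 ≈ 2.5641%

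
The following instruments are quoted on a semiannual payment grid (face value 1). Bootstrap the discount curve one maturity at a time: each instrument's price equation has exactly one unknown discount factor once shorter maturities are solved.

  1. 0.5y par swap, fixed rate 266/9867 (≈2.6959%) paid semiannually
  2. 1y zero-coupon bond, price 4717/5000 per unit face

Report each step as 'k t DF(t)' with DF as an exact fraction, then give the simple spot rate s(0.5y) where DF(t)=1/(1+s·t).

step 1 [0.5y] swap r/2=133/9867: DF=(1 − 133/9867·(0))/(1+133/9867) = 9867/10000 ≈ 0.986700
step 2 [1y] zero: DF = P = 4717/5000 ≈ 0.943400

1 1/2 9867/10000
2 1 4717/5000
s(0.5y) = (1/(9867/10000) − 1)/(1/2) = 266/9867 ≈ 2.6959%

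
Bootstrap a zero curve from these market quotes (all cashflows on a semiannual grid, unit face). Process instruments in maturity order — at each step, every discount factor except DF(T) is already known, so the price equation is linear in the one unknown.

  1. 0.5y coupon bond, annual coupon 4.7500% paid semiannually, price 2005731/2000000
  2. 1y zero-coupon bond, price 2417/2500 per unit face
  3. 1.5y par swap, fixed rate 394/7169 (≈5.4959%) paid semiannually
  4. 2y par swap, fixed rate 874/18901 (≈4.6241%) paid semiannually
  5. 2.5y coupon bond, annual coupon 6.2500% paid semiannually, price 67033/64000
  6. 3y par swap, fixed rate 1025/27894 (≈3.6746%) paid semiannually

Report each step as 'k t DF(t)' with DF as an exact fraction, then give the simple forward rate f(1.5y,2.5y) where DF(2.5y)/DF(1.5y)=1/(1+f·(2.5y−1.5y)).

step 1 [0.5y] bond c/2=19/800: DF=(2005731/2000000 − 19/800·(0))/(1+19/800) = 2449/2500 ≈ 0.979600
step 2 [1y] zero: DF = P = 2417/2500 ≈ 0.966800
step 3 [1.5y] swap r/2=197/7169: DF=(1 − 197/7169·(0.979600+0.966800))/(1+197/7169) = 2303/2500 ≈ 0.921200
step 4 [2y] swap r/2=437/18901: DF=(1 − 437/18901·(0.979600+0.966800+0.921200))/(1+437/18901) = 4563/5000 ≈ 0.912600
step 5 [2.5y] bond c/2=1/32: DF=(67033/64000 − 1/32·(0.979600+0.966800+0.921200+0.912600))/(1+1/32) = 9011/10000 ≈ 0.901100
step 6 [3y] swap r/2=1025/55788: DF=(1 − 1025/55788·(0.979600+0.966800+0.921200+0.912600+0.901100))/(1+1025/55788) = 359/400 ≈ 0.897500

1 1/2 2449/2500
2 1 2417/2500
3 3/2 2303/2500
4 2 4563/5000
5 5/2 9011/10000
6 3 359/400
f(1.5y,2.5y) = ((2303/2500)/(9011/10000) − 1)/(1) = 201/9011 ≈ 2.2306%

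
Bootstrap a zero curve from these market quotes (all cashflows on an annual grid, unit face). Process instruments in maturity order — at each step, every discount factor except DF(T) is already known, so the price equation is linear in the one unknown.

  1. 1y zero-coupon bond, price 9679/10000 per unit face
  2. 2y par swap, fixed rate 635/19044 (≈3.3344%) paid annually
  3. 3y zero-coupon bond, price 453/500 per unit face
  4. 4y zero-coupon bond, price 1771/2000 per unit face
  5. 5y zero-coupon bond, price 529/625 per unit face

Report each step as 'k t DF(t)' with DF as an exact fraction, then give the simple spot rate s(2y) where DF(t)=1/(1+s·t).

1 1 9679/10000
2 2 1873/2000
3 3 453/500
4 4 1771/2000
5 5 529/625
s(2y) = (1/(1873/2000) − 1)/(2) = 127/3746 ≈ 3.3903%

step 1 [1y] zero: DF = P = 9679/10000 ≈ 0.967900
step 2 [2y] swap r/1=635/19044: DF=(1 − 635/19044·(0.967900))/(1+635/19044) = 1873/2000 ≈ 0.936500
step 3 [3y] zero: DF = P = 453/500 ≈ 0.906000
step 4 [4y] zero: DF = P = 1771/2000 ≈ 0.885500
step 5 [5y] zero: DF = P = 529/625 ≈ 0.846400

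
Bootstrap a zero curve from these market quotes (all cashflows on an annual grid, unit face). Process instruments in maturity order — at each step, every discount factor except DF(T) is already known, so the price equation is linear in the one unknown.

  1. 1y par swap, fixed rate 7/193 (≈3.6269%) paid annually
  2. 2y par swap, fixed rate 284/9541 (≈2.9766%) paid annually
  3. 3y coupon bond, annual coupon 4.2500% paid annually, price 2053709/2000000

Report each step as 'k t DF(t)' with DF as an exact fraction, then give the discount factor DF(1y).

step 1 [1y] swap r/1=7/193: DF=(1 − 7/193·(0))/(1+7/193) = 193/200 ≈ 0.965000
step 2 [2y] swap r/1=284/9541: DF=(1 − 284/9541·(0.965000))/(1+284/9541) = 1179/1250 ≈ 0.943200
step 3 [3y] bond c/1=17/400: DF=(2053709/2000000 − 17/400·(0.965000+0.943200))/(1+17/400) = 567/625 ≈ 0.907200

1 1 193/200
2 2 1179/1250
3 3 567/625
DF(1y) = 193/200 ≈ 0.965000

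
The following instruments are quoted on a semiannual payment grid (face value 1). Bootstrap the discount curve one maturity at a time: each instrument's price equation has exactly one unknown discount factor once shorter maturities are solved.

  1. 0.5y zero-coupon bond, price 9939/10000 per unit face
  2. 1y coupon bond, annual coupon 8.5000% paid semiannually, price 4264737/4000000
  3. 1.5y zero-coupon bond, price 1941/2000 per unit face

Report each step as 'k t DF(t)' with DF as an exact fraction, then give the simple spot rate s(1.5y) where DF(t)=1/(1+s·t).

step 1 [0.5y] zero: DF = P = 9939/10000 ≈ 0.993900
step 2 [1y] bond c/2=17/400: DF=(4264737/4000000 − 17/400·(0.993900))/(1+17/400) = 4911/5000 ≈ 0.982200
step 3 [1.5y] zero: DF = P = 1941/2000 ≈ 0.970500

1 1/2 9939/10000
2 1 4911/5000
3 3/2 1941/2000
s(1.5y) = (1/(1941/2000) − 1)/(3/2) = 118/5823 ≈ 2.0264%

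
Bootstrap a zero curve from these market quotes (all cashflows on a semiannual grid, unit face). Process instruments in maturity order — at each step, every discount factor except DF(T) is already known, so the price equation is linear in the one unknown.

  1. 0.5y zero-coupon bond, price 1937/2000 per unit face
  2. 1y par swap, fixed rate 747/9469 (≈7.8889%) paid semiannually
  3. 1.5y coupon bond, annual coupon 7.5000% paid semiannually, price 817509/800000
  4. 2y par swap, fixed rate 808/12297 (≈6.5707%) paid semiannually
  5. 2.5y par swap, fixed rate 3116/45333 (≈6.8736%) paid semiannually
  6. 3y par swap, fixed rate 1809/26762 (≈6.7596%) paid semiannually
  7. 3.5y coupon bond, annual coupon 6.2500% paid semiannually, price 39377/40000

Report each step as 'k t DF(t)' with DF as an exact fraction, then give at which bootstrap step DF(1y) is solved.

1 1/2 1937/2000
2 1 9253/10000
3 3/2 1833/2000
4 2 2197/2500
5 5/2 4221/5000
6 3 8191/10000
7 7/2 1981/2500
DF(1y) is solved at step 2

step 1 [0.5y] zero: DF = P = 1937/2000 ≈ 0.968500
step 2 [1y] swap r/2=747/18938: DF=(1 − 747/18938·(0.968500))/(1+747/18938) = 9253/10000 ≈ 0.925300
step 3 [1.5y] bond c/2=3/80: DF=(817509/800000 − 3/80·(0.968500+0.925300))/(1+3/80) = 1833/2000 ≈ 0.916500
step 4 [2y] swap r/2=404/12297: DF=(1 − 404/12297·(0.968500+0.925300+0.916500))/(1+404/12297) = 2197/2500 ≈ 0.878800
step 5 [2.5y] swap r/2=1558/45333: DF=(1 − 1558/45333·(0.968500+0.925300+0.916500+0.878800))/(1+1558/45333) = 4221/5000 ≈ 0.844200
step 6 [3y] swap r/2=1809/53524: DF=(1 − 1809/53524·(0.968500+0.925300+0.916500+0.878800+0.844200))/(1+1809/53524) = 8191/10000 ≈ 0.819100
step 7 [3.5y] bond c/2=1/32: DF=(39377/40000 − 1/32·(0.968500+0.925300+0.916500+0.878800+0.844200+0.819100))/(1+1/32) = 1981/2500 ≈ 0.792400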